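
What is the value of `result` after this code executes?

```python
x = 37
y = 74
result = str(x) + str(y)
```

x = 37; y = 74; result = '3774'

'3774'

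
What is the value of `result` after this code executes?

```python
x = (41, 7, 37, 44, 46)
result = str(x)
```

x = (41, 7, 37, 44, 46); result = '(41, 7, 37, 44, 46)'

'(41, 7, 37, 44, 46)'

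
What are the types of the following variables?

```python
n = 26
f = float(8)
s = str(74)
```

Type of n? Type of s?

n is assigned a bare integer (no decimal point), so it is an int; s is assigned the result of calling str(), which returns a str

int, str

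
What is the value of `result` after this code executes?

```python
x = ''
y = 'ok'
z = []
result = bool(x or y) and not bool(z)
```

x = ''; y = 'ok'; z = []; result = True

True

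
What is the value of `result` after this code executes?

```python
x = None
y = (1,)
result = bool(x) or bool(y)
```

x = None; y = (1,); result = True

True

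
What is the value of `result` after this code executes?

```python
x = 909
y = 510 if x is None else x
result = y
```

x = 909; y = 909; result = 909

909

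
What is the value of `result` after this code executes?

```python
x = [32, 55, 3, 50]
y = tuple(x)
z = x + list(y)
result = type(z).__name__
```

x is list; y is tuple; z is list; result = 'list'

'list'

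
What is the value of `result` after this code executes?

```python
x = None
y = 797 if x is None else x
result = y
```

x = None; y = 797; result = 797

797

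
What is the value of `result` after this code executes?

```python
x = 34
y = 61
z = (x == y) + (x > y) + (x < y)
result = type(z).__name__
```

x is int; y is int; z is int; result = 'int'

'int'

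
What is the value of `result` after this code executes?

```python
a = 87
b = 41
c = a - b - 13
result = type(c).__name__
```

a is int; b is int; c is int; result = 'int'

'int'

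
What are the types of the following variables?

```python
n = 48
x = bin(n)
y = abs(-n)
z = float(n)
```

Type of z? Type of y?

float() returns float; abs() of int returns int

float, int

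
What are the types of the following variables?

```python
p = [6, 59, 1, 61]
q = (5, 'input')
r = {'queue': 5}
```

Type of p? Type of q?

p is assigned a list literal (square brackets); q is assigned a tuple (parenthesized, comma-separated values)

list, tuple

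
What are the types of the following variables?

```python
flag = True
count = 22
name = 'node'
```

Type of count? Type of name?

count is assigned a bare integer (no decimal point), so it is an int; name is assigned a quoted string literal, so it is a str

int, str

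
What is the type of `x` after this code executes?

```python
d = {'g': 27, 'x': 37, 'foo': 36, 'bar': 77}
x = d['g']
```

Accessing dict[str, int] with str key returns int

int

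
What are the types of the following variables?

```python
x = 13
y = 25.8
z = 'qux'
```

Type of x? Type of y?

x is assigned a bare integer (no decimal point), so it is an int; y is assigned a number with a decimal point, so it is a float

int, float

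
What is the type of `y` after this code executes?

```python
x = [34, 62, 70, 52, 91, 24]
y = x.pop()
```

list.pop() returns the popped element

int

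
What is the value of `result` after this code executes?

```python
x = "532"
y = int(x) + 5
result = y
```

x = '532'; y = 537; result = 537

537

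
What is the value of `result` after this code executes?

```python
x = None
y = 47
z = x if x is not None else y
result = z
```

x = None; y = 47; z = 47; result = 47

47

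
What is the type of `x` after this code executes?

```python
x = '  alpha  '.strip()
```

str.strip() returns str

str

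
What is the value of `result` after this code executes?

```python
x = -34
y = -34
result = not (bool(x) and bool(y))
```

x = -34; y = -34; result = False

False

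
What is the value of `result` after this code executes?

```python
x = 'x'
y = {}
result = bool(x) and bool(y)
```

x = 'x'; y = {}; result = False

False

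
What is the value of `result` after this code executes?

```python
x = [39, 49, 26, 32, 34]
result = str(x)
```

x = [39, 49, 26, 32, 34]; result = '[39, 49, 26, 32, 34]'

'[39, 49, 26, 32, 34]'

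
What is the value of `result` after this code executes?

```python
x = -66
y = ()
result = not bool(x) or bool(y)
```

x = -66; y = (); result = False

False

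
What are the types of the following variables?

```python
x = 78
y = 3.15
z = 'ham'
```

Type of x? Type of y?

x is assigned a bare integer (no decimal point), so it is an int; y is assigned a number with a decimal point, so it is a float

int, float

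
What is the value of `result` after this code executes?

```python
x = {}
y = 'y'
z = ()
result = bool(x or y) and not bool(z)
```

x = {}; y = 'y'; z = (); result = True

True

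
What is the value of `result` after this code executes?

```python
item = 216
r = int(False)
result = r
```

item = 216; r = 0; result = 0

0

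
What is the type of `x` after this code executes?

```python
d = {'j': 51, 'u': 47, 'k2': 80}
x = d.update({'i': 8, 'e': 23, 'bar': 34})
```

dict.update() returns None

NoneType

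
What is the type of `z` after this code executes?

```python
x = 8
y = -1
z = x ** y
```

int ** negative = float

float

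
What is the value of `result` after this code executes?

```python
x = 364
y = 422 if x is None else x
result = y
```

x = 364; y = 364; result = 364

364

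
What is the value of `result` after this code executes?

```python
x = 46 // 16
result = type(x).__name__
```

x is int; result = 'int'

'int'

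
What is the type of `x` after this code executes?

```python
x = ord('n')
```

ord() returns int (code point)

int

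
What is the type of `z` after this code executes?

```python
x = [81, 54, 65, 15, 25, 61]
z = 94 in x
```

'in' operator returns bool

bool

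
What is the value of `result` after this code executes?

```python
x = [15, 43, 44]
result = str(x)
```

x = [15, 43, 44]; result = '[15, 43, 44]'

'[15, 43, 44]'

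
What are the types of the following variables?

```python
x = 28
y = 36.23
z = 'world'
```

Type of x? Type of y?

x is assigned a bare integer (no decimal point), so it is an int; y is assigned a number with a decimal point, so it is a float

int, float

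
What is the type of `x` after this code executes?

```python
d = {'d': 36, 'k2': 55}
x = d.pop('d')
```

dict.pop() returns the value

int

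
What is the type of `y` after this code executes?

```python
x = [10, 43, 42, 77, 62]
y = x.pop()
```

list.pop() returns the popped element

int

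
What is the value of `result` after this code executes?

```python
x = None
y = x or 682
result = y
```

x = None; y = 682; result = 682

682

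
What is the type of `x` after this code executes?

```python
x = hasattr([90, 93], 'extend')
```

hasattr() returns bool

bool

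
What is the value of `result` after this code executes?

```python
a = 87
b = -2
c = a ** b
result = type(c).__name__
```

a is int; b is int; c is float; result = 'float'

'float'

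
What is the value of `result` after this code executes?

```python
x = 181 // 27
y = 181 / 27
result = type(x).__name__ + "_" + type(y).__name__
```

x is int; y is float; result = 'int_float'

'int_float'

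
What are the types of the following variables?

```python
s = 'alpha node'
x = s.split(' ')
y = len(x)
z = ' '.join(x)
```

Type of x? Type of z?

str.split() returns list; str.join() returns str

list, str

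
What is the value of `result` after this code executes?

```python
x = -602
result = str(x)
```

x = -602; result = '-602'

'-602'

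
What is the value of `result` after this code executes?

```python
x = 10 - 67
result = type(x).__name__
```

x is int; result = 'int'

'int'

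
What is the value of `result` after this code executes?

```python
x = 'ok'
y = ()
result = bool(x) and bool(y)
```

x = 'ok'; y = (); result = False

False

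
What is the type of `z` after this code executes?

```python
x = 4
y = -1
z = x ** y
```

int ** negative = float

float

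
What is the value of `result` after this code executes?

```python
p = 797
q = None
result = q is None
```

p = 797; q = None; result = True

True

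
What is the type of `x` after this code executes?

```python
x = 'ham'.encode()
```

str.encode() returns bytes

bytes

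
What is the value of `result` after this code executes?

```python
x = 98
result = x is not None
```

x = 98; result = True

True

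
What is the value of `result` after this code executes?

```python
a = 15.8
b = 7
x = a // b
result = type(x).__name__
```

a is float; b is int; x is float; result = 'float'

'float'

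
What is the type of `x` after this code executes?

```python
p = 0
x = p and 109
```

'and' returns first falsy value (0 is int)

int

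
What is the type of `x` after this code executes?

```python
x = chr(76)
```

chr() returns str (single char)

str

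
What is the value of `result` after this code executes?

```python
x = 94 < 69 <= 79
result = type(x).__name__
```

x is bool; result = 'bool'

'bool'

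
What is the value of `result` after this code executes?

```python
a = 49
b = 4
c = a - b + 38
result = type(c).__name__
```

a is int; b is int; c is int; result = 'int'

'int'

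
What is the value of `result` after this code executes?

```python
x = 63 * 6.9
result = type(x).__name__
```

x is float; result = 'float'

'float'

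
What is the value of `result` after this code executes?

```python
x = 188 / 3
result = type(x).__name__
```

x is float; result = 'float'

'float'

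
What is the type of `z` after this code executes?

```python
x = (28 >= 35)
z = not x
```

'not' returns bool

bool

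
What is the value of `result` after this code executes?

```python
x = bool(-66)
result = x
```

x = True; result = True

True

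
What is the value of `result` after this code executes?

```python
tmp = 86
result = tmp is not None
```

tmp = 86; result = True

True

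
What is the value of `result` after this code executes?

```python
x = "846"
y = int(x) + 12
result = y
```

x = '846'; y = 858; result = 858

858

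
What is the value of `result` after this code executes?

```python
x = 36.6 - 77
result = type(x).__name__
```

x is float; result = 'float'

'float'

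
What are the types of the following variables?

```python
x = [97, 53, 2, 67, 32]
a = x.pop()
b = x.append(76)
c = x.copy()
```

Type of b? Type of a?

append() returns None; pop() returns element

NoneType, int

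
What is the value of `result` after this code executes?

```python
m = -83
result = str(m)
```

m = -83; result = '-83'

'-83'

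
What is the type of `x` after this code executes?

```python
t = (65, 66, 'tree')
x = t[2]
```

Index 2 of tuple is a str literal

str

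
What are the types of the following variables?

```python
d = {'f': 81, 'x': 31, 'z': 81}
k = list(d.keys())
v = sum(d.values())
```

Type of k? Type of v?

list() converts to list; sum of ints is int

list, int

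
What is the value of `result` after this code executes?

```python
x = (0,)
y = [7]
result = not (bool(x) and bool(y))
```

x = (0,); y = [7]; result = False

False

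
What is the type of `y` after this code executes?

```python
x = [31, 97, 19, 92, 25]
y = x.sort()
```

list.sort() returns None (mutates in place)

NoneType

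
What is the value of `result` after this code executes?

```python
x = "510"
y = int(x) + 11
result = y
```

x = '510'; y = 521; result = 521

521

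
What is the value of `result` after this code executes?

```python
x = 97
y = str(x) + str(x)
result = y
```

x = 97; y = '9797'; result = '9797'

'9797'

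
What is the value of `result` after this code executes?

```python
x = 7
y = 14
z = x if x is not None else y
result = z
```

x = 7; y = 14; z = 7; result = 7

7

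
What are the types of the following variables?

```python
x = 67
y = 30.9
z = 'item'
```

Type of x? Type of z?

x is assigned a bare integer (no decimal point), so it is an int; z is assigned a quoted string literal, so it is a str

int, str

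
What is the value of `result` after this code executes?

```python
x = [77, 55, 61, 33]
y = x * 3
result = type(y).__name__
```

x is list; y is list; result = 'list'

'list'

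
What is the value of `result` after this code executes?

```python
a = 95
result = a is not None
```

a = 95; result = True

True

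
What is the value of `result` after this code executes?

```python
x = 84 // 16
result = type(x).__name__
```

x is int; result = 'int'

'int'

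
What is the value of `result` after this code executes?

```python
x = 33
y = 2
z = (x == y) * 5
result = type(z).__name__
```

x is int; y is int; z is int; result = 'int'

'int'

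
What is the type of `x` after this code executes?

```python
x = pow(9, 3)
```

pow(int, int) returns int

int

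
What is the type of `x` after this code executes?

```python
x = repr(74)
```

repr() returns str

str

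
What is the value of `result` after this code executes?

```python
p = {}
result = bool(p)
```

p = {}; result = False

False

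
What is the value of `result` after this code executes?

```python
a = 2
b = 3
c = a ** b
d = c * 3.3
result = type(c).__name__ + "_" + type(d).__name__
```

a is int; b is int; c is int; d is float; result = 'int_float'

'int_float'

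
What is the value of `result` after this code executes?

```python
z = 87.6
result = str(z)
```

z = 87.6; result = '87.6'

'87.6'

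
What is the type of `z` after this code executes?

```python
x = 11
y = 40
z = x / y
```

int / int = float

float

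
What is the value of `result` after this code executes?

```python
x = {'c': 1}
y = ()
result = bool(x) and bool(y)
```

x = {'c': 1}; y = (); result = False

False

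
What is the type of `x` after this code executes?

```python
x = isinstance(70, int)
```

isinstance() returns bool

bool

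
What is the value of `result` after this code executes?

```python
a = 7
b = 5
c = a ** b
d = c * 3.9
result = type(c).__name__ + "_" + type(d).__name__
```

a is int; b is int; c is int; d is float; result = 'int_float'

'int_float'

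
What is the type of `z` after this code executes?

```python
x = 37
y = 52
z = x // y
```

int // int = int

int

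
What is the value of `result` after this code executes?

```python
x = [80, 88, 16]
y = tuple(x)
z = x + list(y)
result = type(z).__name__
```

x is list; y is tuple; z is list; result = 'list'

'list'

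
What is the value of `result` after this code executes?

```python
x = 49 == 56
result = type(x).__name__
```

x is bool; result = 'bool'

'bool'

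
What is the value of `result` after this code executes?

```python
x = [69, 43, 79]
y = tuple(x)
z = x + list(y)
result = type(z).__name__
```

x is list; y is tuple; z is list; result = 'list'

'list'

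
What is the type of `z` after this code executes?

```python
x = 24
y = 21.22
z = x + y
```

int + float = float

float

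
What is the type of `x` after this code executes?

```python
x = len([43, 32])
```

len() always returns int

int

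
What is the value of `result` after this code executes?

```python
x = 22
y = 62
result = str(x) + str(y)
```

x = 22; y = 62; result = '2262'

'2262'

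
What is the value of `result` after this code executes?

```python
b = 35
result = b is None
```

b = 35; result = False

False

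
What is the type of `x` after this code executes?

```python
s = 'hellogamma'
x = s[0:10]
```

Slicing a str returns str

str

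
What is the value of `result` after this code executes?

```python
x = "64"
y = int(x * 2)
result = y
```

x = '64'; y = 6464; result = 6464

6464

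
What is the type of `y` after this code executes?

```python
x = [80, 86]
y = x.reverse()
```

list.reverse() returns None

NoneType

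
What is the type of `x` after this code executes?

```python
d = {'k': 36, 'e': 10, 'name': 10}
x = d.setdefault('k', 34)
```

dict.setdefault() returns the (existing or default) value

int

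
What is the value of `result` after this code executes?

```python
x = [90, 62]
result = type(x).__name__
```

x is list; result = 'list'

'list'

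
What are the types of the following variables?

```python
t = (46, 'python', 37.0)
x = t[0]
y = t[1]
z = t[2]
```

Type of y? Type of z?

tuple[1] is str; tuple[2] is float

str, float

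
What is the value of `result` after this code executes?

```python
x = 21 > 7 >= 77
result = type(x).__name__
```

x is bool; result = 'bool'

'bool'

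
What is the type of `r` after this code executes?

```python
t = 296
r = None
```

None has type NoneType

NoneType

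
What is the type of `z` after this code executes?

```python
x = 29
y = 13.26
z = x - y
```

int - float = float

float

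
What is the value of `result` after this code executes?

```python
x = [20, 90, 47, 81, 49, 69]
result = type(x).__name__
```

x is list; result = 'list'

'list'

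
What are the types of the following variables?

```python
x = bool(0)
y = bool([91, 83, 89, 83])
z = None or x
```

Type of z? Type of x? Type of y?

None or bool returns the bool; bool() returns bool; bool() returns bool

bool, bool, bool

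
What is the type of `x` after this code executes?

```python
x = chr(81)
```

chr() returns str (single char)

str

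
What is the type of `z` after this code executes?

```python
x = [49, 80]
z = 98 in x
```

'in' operator returns bool

bool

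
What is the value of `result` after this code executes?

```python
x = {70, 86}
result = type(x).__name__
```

x is set; result = 'set'

'set'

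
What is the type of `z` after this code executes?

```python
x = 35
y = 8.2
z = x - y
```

int - float = float

float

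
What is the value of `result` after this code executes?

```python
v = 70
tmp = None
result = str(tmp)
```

v = 70; tmp = None; result = 'None'

'None'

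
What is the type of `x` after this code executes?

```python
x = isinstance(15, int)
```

isinstance() returns bool

bool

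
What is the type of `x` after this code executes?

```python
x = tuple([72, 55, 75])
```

tuple() constructor returns tuple

tuple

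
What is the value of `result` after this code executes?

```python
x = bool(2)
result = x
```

x = True; result = True

True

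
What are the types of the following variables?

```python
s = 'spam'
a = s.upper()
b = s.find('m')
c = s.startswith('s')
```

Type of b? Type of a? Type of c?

find() returns int; upper() returns str; startswith() returns bool

int, str, bool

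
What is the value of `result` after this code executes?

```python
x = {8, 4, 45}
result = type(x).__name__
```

x is set; result = 'set'

'set'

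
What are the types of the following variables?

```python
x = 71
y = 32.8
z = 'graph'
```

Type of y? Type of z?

y is assigned a number with a decimal point, so it is a float; z is assigned a quoted string literal, so it is a str

float, str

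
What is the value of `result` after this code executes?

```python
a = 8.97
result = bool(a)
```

a = 8.97; result = True

True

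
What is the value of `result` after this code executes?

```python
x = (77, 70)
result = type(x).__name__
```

x is tuple; result = 'tuple'

'tuple'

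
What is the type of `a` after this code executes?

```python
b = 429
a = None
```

None has type NoneType

NoneType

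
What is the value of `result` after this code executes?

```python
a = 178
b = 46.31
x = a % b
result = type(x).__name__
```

a is int; b is float; x is float; result = 'float'

'float'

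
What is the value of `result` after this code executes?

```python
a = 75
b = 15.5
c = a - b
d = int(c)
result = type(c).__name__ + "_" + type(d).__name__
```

a is int; b is float; c is float; d is int; result = 'float_int'

'float_int'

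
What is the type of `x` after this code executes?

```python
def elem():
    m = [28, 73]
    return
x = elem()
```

Bare return returns None

NoneType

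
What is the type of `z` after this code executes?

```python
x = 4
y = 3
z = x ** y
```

positive int ** positive int = int

int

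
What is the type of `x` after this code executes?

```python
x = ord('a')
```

ord() returns int (code point)

int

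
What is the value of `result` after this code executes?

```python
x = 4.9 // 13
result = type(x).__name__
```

x is float; result = 'float'

'float'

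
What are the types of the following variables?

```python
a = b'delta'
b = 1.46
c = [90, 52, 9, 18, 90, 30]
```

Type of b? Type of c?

b is assigned a number with a decimal point, so it is a float; c is assigned a list literal (square brackets)

float, list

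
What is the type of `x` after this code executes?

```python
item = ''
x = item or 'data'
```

'or' returns first truthy value (str)

str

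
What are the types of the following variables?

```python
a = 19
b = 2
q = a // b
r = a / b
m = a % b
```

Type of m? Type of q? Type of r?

% of ints returns int; // returns int; / returns float

int, int, float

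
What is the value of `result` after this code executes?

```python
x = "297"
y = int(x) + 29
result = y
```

x = '297'; y = 326; result = 326

326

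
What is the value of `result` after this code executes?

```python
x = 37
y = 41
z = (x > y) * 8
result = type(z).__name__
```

x is int; y is int; z is int; result = 'int'

'int'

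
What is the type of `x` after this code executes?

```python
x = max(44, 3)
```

max() of ints returns int

int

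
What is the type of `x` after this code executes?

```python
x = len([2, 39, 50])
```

len() always returns int

int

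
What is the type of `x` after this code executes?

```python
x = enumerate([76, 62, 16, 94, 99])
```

enumerate() returns an enumerate object

enumerate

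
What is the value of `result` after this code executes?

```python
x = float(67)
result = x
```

x = 67.0; result = 67.0

67.0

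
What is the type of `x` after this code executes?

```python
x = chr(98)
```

chr() returns str (single char)

str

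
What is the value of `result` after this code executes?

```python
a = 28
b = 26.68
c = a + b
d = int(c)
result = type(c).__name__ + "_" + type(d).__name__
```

a is int; b is float; c is float; d is int; result = 'float_int'

'float_int'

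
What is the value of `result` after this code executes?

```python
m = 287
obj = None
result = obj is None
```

m = 287; obj = None; result = True

True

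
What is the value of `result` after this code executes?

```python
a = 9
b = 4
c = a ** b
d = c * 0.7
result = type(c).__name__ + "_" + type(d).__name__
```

a is int; b is int; c is int; d is float; result = 'int_float'

'int_float'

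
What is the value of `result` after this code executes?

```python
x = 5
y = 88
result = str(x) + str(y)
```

x = 5; y = 88; result = '588'

'588'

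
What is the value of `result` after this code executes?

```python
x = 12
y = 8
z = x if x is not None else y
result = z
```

x = 12; y = 8; z = 12; result = 12

12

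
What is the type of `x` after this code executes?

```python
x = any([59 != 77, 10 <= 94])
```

any() returns bool

bool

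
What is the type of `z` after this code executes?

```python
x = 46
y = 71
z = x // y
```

int // int = int

int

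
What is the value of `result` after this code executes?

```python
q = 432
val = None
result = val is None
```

q = 432; val = None; result = True

True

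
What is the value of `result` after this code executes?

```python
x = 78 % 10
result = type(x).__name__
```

x is int; result = 'int'

'int'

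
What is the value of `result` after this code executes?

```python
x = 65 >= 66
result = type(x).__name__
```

x is bool; result = 'bool'

'bool'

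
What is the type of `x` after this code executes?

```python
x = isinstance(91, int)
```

isinstance() returns bool

bool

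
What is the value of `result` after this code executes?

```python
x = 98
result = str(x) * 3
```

x = 98; result = '989898'

'989898'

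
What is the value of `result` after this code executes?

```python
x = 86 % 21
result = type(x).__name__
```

x is int; result = 'int'

'int'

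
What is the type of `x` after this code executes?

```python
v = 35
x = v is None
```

'is' comparison returns bool

bool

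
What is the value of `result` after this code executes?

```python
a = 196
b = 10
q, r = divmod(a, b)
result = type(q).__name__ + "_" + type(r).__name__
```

a is int; b is int; q is int; r is int; result = 'int_int'

'int_int'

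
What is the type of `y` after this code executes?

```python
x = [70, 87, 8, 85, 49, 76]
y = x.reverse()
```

list.reverse() returns None

NoneType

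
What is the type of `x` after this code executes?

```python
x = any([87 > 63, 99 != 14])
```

any() returns bool

bool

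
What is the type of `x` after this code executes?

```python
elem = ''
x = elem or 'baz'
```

'or' returns first truthy value (str)

str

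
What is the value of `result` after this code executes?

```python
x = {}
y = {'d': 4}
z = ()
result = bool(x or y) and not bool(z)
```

x = {}; y = {'d': 4}; z = (); result = True

True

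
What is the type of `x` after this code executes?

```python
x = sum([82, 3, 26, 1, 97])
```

sum() of ints returns int

int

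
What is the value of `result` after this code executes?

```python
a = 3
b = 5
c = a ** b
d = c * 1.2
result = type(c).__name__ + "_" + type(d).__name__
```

a is int; b is int; c is int; d is float; result = 'int_float'

'int_float'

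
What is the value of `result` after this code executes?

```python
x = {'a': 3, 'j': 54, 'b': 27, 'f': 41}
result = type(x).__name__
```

x is dict; result = 'dict'

'dict'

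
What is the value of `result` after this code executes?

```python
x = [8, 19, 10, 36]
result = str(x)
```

x = [8, 19, 10, 36]; result = '[8, 19, 10, 36]'

'[8, 19, 10, 36]'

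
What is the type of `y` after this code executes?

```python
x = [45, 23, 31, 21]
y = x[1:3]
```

Slicing a list returns a list

list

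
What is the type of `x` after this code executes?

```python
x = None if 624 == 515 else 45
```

624 == 515 is False, so the else branch is taken

int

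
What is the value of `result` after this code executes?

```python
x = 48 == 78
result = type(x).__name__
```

x is bool; result = 'bool'

'bool'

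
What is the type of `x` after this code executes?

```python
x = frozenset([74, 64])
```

frozenset() returns frozenset

frozenset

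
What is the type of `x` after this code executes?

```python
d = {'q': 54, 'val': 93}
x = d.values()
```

.values() returns dict_values view

dict_values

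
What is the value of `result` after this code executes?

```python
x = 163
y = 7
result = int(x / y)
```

x = 163; y = 7; result = 23

23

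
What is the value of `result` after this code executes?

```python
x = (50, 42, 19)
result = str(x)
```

x = (50, 42, 19); result = '(50, 42, 19)'

'(50, 42, 19)'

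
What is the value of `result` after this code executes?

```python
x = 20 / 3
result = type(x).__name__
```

x is float; result = 'float'

'float'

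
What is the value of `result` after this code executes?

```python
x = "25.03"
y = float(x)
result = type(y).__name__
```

x is str; y is float; result = 'float'

'float'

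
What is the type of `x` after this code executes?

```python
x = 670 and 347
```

'and' with truthy values returns last operand (int)

int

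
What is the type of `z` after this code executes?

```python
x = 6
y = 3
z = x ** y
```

positive int ** positive int = int

int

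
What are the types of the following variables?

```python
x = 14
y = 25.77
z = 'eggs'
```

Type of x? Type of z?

x is assigned a bare integer (no decimal point), so it is an int; z is assigned a quoted string literal, so it is a str

int, str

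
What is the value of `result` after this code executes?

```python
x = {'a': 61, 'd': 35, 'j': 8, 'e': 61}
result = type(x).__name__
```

x is dict; result = 'dict'

'dict'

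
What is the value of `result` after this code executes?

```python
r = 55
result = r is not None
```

r = 55; result = True

True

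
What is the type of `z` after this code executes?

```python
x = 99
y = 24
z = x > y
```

Comparison returns bool

bool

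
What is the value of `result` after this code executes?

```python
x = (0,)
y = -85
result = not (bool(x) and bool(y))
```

x = (0,); y = -85; result = False

False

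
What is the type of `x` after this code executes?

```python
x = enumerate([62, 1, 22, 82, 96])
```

enumerate() returns an enumerate object

enumerate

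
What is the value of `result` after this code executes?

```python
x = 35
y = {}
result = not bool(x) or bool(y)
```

x = 35; y = {}; result = False

False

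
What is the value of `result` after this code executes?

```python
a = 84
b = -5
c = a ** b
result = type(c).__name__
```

a is int; b is int; c is float; result = 'float'

'float'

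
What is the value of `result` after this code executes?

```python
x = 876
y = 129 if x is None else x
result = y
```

x = 876; y = 876; result = 876

876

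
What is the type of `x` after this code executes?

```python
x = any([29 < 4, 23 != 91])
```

any() returns bool

bool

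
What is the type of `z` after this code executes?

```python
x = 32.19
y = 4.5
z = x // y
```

float // float = float

float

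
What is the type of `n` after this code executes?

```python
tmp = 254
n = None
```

None has type NoneType

NoneType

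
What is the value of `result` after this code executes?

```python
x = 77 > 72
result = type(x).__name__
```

x is bool; result = 'bool'

'bool'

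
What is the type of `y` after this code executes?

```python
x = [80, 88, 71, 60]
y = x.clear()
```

list.clear() returns None

NoneType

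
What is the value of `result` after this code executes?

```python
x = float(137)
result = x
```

x = 137.0; result = 137.0

137.0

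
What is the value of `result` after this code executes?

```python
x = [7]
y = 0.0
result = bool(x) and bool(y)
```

x = [7]; y = 0.0; result = False

False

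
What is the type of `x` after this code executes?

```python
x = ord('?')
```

ord() returns int (code point)

int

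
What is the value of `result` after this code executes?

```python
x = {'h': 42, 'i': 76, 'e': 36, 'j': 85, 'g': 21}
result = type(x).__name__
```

x is dict; result = 'dict'

'dict'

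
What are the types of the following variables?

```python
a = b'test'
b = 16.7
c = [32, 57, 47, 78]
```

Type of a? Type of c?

a is assigned a bytes literal (b'...' prefix); c is assigned a list literal (square brackets)

bytes, list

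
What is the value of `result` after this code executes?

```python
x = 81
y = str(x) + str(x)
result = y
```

x = 81; y = '8181'; result = '8181'

'8181'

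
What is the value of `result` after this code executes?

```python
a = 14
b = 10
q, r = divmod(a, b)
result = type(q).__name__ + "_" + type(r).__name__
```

a is int; b is int; q is int; r is int; result = 'int_int'

'int_int'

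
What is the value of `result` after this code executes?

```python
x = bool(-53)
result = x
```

x = True; result = True

True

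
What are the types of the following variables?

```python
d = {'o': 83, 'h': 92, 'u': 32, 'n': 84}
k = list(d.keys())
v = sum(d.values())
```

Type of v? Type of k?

sum of ints is int; list() converts to list

int, list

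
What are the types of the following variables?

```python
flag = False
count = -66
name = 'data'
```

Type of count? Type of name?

count is assigned a bare integer (no decimal point), so it is an int; name is assigned a quoted string literal, so it is a str

int, str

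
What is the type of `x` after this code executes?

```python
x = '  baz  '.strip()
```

str.strip() returns str

str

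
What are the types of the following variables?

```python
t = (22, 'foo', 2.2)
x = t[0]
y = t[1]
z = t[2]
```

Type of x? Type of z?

tuple[0] is int; tuple[2] is float

int, float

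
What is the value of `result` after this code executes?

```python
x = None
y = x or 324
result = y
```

x = None; y = 324; result = 324

324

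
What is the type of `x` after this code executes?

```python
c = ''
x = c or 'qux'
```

'or' returns first truthy value (str)

str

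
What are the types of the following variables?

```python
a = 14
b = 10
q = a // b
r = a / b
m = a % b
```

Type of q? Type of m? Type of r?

// returns int; % of ints returns int; / returns float

int, int, float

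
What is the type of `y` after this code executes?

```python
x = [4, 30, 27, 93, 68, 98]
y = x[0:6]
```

Slicing a list returns a list

list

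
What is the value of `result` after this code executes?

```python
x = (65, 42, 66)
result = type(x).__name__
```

x is tuple; result = 'tuple'

'tuple'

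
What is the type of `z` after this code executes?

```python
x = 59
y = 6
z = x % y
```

int % int = int

int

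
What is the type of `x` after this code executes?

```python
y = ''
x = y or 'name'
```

'or' returns first truthy value (str)

str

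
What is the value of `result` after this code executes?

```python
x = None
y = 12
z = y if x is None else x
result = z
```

x = None; y = 12; z = 12; result = 12

12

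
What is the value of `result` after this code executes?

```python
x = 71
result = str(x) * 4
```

x = 71; result = '71717171'

'71717171'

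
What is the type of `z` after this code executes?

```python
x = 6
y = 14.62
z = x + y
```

int + float = float

float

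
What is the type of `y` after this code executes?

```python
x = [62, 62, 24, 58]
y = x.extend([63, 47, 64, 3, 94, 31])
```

list.extend() returns None

NoneType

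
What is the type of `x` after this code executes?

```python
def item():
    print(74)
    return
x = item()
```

Bare return returns None

NoneType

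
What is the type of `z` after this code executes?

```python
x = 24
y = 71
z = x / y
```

int / int = float

float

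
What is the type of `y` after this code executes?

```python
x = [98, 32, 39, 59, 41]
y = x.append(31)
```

list.append() returns None (mutates in place)

NoneType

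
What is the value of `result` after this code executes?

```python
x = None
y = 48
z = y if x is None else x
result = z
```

x = None; y = 48; z = 48; result = 48

48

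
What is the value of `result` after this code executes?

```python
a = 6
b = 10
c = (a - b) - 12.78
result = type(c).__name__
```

a is int; b is int; c is float; result = 'float'

'float'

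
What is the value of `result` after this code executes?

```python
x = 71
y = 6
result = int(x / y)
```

x = 71; y = 6; result = 11

11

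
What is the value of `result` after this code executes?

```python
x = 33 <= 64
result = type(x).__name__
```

x is bool; result = 'bool'

'bool'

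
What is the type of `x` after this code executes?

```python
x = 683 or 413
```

'or' returns first truthy value (int)

int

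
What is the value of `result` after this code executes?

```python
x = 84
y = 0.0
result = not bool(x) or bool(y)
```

x = 84; y = 0.0; result = False

False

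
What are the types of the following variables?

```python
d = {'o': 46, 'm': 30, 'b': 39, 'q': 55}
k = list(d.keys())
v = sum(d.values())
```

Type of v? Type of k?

sum of ints is int; list() converts to list

int, list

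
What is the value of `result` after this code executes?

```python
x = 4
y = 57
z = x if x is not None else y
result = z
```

x = 4; y = 57; z = 4; result = 4

4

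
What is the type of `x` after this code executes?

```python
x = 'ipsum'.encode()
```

str.encode() returns bytes

bytes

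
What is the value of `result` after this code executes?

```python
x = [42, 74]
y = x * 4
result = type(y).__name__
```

x is list; y is list; result = 'list'

'list'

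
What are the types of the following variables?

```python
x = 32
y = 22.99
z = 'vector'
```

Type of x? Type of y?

x is assigned a bare integer (no decimal point), so it is an int; y is assigned a number with a decimal point, so it is a float

int, float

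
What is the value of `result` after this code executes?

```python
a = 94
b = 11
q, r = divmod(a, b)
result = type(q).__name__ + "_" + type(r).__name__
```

a is int; b is int; q is int; r is int; result = 'int_int'

'int_int'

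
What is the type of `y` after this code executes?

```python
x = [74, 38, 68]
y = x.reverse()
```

list.reverse() returns None

NoneType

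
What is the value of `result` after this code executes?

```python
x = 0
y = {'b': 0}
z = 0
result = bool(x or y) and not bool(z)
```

x = 0; y = {'b': 0}; z = 0; result = True

True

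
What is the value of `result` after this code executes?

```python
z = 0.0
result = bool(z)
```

z = 0.0; result = False

False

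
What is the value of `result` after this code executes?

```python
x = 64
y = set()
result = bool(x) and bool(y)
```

x = 64; y = set(); result = False

False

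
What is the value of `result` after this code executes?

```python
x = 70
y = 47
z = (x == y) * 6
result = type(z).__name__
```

x is int; y is int; z is int; result = 'int'

'int'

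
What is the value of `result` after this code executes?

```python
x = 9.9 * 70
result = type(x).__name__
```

x is float; result = 'float'

'float'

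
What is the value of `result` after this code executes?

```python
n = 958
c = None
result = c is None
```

n = 958; c = None; result = True

True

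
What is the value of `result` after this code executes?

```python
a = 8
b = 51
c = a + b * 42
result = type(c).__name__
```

a is int; b is int; c is int; result = 'int'

'int'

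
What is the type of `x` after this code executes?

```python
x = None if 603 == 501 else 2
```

603 == 501 is False, so the else branch is taken

int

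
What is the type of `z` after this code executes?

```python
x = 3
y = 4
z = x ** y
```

positive int ** positive int = int

int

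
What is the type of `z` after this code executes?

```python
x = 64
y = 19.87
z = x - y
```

int - float = float

float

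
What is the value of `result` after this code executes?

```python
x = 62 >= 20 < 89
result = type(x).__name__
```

x is bool; result = 'bool'

'bool'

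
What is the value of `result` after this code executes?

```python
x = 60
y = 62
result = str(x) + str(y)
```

x = 60; y = 62; result = '6062'

'6062'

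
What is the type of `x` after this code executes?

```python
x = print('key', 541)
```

print() returns None

NoneType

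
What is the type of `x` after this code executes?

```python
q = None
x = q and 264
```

'and' returns first falsy value (None)

NoneType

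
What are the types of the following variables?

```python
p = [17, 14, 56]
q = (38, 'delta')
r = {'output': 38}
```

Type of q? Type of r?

q is assigned a tuple (parenthesized, comma-separated values); r is assigned a dict literal ({key: value})

tuple, dict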